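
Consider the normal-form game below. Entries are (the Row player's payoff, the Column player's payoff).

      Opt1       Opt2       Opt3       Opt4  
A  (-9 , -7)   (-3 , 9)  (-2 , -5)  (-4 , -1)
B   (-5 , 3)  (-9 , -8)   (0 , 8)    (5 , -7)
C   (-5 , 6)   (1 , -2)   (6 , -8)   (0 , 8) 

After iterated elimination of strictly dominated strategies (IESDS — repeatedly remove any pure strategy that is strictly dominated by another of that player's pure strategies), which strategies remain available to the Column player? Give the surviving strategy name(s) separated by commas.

Opt1, Opt3, Opt4

Row A is eliminated: C beats it against every remaining column (Opt1: -5>-9, Opt2: 1>-3, Opt3: 6>-2, Opt4: 0>-4).
The Column player's strategy Opt2 is strictly dominated by Opt1 (B: 3>-8, C: 6>-2) and is removed.
Among the remaining strategies, none is strictly dominated by another pure strategy of the same player, so the elimination stops.
Surviving strategies — the Row player: {B, C}; the Column player: {Opt1, Opt3, Opt4}.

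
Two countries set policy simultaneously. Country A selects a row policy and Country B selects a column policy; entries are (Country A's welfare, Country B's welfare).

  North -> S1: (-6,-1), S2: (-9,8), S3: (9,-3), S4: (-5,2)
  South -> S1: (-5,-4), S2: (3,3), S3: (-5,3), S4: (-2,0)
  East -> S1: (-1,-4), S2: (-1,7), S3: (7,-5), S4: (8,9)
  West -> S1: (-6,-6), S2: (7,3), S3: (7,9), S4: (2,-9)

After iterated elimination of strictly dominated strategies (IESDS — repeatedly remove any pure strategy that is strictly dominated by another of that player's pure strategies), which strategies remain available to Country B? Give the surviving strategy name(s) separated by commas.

S2, S3, S4

For Country B, S2 strictly dominates S1 on the remaining rows (North: 8>-1, South: 3>-4, East: 7>-4, West: 3>-6); eliminate S1.
Country A's strategy South is strictly dominated by West (S2: 7>3, S3: 7>-5, S4: 2>-2) and is removed.
Among the remaining strategies, none is strictly dominated by another pure strategy of the same player, so the elimination stops.
Surviving strategies — Country A: {North, East, West}; Country B: {S2, S3, S4}.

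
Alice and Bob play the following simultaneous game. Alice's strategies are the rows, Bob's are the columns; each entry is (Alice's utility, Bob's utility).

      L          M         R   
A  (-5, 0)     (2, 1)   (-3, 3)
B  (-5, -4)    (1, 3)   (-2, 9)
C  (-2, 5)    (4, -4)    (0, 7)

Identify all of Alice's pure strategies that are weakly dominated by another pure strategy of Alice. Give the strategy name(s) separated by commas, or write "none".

A, B

C weakly dominates A — L: -2>-5, M: 4>2, R: 0>-3.
C weakly dominates B — L: -2>-5, M: 4>1, R: 0>-2.
Nothing dominates C: A at L (-2>-5); B at L (-2>-5).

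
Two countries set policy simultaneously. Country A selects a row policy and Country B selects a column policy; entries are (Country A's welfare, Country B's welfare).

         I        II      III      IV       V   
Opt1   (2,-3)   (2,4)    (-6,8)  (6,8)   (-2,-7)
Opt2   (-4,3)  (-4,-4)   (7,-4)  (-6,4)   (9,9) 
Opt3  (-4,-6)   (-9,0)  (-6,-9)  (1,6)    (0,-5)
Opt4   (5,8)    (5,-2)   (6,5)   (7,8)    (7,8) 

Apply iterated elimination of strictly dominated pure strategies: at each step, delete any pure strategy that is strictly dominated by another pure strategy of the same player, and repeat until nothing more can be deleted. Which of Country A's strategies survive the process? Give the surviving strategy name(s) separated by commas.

Country A's strategy Opt1 is strictly dominated by Opt4 (I: 5>2, II: 5>2, III: 6>-6, IV: 7>6, V: 7>-2) and is removed.
Row Opt3 is eliminated: Opt4 beats it against every remaining column (I: 5>-4, II: 5>-9, III: 6>-6, IV: 7>1, V: 7>0).
For Country B, I strictly dominates II on the remaining rows (Opt2: 3>-4, Opt4: 8>-2); eliminate II.
Country B's strategy III is strictly dominated by I (Opt2: 3>-4, Opt4: 8>5) and is removed.
Among the remaining strategies, none is strictly dominated by another pure strategy of the same player, so the elimination stops.
Surviving strategies — Country A: {Opt2, Opt4}; Country B: {I, IV, V}.

Opt2, Opt4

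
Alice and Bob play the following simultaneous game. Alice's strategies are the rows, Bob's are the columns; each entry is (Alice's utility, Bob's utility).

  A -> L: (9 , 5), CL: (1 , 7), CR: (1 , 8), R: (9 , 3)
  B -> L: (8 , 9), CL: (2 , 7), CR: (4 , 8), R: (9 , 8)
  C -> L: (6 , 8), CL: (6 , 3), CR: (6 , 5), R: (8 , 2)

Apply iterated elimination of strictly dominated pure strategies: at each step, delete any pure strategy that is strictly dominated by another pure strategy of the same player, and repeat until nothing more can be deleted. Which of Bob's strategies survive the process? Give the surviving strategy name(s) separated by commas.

Column CL is eliminated: CR beats it against every remaining row (A: 8>7, B: 8>7, C: 5>3).
Bob's strategy R is strictly dominated by L (A: 5>3, B: 9>8, C: 8>2) and is removed.
Among the remaining strategies, none is strictly dominated by another pure strategy of the same player, so the elimination stops.
Surviving strategies — Alice: {A, B, C}; Bob: {L, CR}.

L, CR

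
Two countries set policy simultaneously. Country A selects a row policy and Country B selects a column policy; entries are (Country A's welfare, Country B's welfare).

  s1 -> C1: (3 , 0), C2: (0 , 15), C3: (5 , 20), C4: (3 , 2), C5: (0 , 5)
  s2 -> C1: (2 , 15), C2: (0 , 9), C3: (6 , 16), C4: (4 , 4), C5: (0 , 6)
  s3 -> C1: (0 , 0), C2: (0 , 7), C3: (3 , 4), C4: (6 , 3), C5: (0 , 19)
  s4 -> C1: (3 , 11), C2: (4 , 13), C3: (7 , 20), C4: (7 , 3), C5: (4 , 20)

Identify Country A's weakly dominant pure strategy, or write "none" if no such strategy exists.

s4 vs s1: C1: 3=3, C2: 4>0, C3: 7>5, C4: 7>3, C5: 4>0.
s4 vs s2: C1: 3>2, C2: 4>0, C3: 7>6, C4: 7>4, C5: 4>0.
s4 vs s3: C1: 3>0, C2: 4>0, C3: 7>3, C4: 7>6, C5: 4>0.
s4 is at least as good as every other strategy against every opponent action, so it is weakly dominant.

s4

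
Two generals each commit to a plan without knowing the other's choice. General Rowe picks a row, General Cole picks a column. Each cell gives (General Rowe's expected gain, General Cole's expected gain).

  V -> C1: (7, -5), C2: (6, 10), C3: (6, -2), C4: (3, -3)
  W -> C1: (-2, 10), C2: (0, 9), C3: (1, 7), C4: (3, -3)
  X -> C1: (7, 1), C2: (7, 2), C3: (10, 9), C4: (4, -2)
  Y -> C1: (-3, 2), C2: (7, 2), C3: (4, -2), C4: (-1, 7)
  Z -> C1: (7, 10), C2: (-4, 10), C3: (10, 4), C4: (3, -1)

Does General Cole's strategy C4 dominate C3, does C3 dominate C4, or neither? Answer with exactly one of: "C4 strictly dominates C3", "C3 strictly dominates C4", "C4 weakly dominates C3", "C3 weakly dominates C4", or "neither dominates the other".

C4's payoffs vs C3's, by General Rowe's action — V: -3<-2, W: -3<7, X: -2<9, Y: 7>-2, Z: -1<4.
C4 does better at Y but worse at V, W, X, Z; neither strategy dominates the other.

neither dominates the other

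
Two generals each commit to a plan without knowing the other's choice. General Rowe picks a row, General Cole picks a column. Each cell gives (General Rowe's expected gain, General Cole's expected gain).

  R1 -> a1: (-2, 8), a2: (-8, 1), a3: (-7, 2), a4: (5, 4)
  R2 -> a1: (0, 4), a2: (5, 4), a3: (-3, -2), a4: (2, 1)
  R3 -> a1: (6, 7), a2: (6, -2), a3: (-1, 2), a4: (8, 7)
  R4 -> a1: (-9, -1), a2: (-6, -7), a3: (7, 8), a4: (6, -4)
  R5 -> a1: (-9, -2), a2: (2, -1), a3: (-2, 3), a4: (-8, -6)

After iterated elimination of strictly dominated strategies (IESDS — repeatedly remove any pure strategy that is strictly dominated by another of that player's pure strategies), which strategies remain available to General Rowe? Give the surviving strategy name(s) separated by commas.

R3, R4

For General Rowe, R3 strictly dominates R1 on the remaining columns (a1: 6>-2, a2: 6>-8, a3: -1>-7, a4: 8>5); eliminate R1.
For General Rowe, R3 strictly dominates R2 on the remaining columns (a1: 6>0, a2: 6>5, a3: -1>-3, a4: 8>2); eliminate R2.
Row R5 is eliminated: R3 beats it against every remaining column (a1: 6>-9, a2: 6>2, a3: -1>-2, a4: 8>-8).
For General Cole, a1 strictly dominates a2 on the remaining rows (R3: 7>-2, R4: -1>-7); eliminate a2.
Among the remaining strategies, none is strictly dominated by another pure strategy of the same player, so the elimination stops.
Surviving strategies — General Rowe: {R3, R4}; General Cole: {a1, a3, a4}.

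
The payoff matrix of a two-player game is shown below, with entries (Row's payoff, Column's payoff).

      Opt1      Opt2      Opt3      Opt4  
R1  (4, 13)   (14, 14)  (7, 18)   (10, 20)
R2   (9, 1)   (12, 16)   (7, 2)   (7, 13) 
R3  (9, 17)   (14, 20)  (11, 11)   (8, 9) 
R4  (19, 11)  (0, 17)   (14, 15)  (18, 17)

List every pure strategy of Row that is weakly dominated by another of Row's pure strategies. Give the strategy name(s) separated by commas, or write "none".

R2

R1 is not dominated — it holds its own against R2 at Opt2 (14>12); R3 at Opt4 (10>8); R4 at Opt2 (14>0).
R2: dominated, since R3 does at least as well everywhere (Opt1: 9=9, Opt2: 14>12, Opt3: 11>7, Opt4: 8>7).
Nothing dominates R3: R1 at Opt1 (9>4); R2 at Opt2 (14>12); R4 at Opt2 (14>0).
R4: no other strategy beats it everywhere (R1 at Opt1 (19>4); R2 at Opt1 (19>9); R3 at Opt1 (19>9)).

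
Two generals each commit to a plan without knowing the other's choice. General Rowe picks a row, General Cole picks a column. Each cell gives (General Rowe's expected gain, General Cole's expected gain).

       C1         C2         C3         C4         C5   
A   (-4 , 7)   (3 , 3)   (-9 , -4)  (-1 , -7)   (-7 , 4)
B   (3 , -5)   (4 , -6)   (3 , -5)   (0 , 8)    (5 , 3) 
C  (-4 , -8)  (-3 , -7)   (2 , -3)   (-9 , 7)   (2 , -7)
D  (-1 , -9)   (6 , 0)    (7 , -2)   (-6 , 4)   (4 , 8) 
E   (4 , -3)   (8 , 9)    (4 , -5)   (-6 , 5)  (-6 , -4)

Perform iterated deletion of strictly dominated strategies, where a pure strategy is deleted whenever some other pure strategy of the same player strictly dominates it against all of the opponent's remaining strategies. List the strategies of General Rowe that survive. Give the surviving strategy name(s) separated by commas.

B, D, E

General Rowe's strategy A is strictly dominated by B (C1: 3>-4, C2: 4>3, C3: 3>-9, C4: 0>-1, C5: 5>-7) and is removed.
For General Rowe, B strictly dominates C on the remaining columns (C1: 3>-4, C2: 4>-3, C3: 3>2, C4: 0>-9, C5: 5>2); eliminate C.
For General Cole, C4 strictly dominates C1 on the remaining rows (B: 8>-5, D: 4>-9, E: 5>-3); eliminate C1.
Column C3 is eliminated: C4 beats it against every remaining row (B: 8>-5, D: 4>-2, E: 5>-5).
Among the remaining strategies, none is strictly dominated by another pure strategy of the same player, so the elimination stops.
Surviving strategies — General Rowe: {B, D, E}; General Cole: {C2, C4, C5}.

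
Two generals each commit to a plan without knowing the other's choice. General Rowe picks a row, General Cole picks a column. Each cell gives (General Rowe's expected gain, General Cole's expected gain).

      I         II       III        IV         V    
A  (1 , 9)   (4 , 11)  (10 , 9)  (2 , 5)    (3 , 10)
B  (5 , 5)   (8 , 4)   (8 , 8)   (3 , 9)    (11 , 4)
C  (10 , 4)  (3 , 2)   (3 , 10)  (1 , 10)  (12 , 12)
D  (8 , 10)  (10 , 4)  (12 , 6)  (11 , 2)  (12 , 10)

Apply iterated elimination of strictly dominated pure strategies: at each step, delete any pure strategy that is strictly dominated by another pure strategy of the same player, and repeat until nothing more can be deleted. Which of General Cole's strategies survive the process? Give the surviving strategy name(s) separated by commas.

Row A is eliminated: D beats it against every remaining column (I: 8>1, II: 10>4, III: 12>10, IV: 11>2, V: 12>3).
Row B is eliminated: D beats it against every remaining column (I: 8>5, II: 10>8, III: 12>8, IV: 11>3, V: 12>11).
Column II is eliminated: I beats it against every remaining row (C: 4>2, D: 10>4).
Column III is eliminated: V beats it against every remaining row (C: 12>10, D: 10>6).
Column IV is eliminated: V beats it against every remaining row (C: 12>10, D: 10>2).
Among the remaining strategies, none is strictly dominated by another pure strategy of the same player, so the elimination stops.
Surviving strategies — General Rowe: {C, D}; General Cole: {I, V}.

I, V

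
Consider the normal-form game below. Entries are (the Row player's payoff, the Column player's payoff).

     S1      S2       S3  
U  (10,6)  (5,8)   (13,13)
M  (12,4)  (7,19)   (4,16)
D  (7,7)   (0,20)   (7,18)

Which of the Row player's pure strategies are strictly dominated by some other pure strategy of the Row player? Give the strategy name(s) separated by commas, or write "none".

U: no other strategy beats it everywhere (M at S3 (13>4); D at S1 (10>7)).
M is not dominated — it holds its own against U at S1 (12>10); D at S1 (12>7).
D is strictly dominated by U (S1: 10>7, S2: 5>0, S3: 13>7).

D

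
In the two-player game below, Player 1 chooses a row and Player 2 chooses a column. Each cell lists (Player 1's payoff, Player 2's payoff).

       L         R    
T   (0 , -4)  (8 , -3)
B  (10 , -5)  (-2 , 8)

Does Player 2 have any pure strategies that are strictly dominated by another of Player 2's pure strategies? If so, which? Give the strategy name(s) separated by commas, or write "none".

L

L: dominated, since R does at least as well everywhere (T: -3>-4, B: 8>-5).
R: no other strategy beats it everywhere (L at T (-3>-4)).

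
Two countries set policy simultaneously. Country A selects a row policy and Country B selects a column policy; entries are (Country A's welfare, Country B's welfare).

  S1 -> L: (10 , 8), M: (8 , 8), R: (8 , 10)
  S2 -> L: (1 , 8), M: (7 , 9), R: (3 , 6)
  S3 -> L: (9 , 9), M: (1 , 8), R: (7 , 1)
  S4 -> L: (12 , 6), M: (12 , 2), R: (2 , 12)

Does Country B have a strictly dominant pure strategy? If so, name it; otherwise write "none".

L fails to dominate M at S1 (8=8).
M fails to dominate L at S1 (8=8).
R fails to dominate L at S2 (6<8).
No single strategy dominates all the others.

none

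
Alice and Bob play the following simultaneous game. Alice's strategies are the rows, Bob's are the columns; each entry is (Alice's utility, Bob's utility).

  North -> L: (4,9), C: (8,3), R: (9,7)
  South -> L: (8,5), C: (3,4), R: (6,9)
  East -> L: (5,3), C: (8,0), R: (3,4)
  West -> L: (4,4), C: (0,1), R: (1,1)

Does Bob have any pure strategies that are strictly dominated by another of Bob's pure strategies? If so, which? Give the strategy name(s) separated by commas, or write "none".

L: no other strategy beats it everywhere (C at North (9>3); R at North (9>7)).
C is strictly dominated by L (North: 9>3, South: 5>4, East: 3>0, West: 4>1).
R: no other strategy beats it everywhere (L at South (9>5); C at North (7>3)).

C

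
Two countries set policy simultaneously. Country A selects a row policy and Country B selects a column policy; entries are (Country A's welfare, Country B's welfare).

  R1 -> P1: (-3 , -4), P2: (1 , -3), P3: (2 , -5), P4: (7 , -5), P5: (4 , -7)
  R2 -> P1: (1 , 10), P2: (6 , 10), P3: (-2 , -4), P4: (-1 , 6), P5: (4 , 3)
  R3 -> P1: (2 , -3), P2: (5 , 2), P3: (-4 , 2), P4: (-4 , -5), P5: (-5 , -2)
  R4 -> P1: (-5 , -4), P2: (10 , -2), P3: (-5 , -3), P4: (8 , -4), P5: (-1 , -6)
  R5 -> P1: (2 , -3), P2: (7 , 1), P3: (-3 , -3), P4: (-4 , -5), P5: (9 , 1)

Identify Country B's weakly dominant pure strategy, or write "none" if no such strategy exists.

P2

P2 vs P1: R1: -3>-4, R2: 10=10, R3: 2>-3, R4: -2>-4, R5: 1>-3.
P2 vs P3: R1: -3>-5, R2: 10>-4, R3: 2=2, R4: -2>-3, R5: 1>-3.
P2 vs P4: R1: -3>-5, R2: 10>6, R3: 2>-5, R4: -2>-4, R5: 1>-5.
P2 vs P5: R1: -3>-7, R2: 10>3, R3: 2>-2, R4: -2>-6, R5: 1=1.
P2 is at least as good as every other strategy against every opponent action, so it is weakly dominant.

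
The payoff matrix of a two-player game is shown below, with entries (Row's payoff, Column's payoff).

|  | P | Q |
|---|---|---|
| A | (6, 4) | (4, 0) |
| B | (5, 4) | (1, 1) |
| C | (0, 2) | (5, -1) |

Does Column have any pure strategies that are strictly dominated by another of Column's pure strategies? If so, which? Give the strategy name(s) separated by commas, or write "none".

P is not dominated — it holds its own against Q at A (4>0).
P strictly dominates Q — A: 4>0, B: 4>1, C: 2>-1.

Q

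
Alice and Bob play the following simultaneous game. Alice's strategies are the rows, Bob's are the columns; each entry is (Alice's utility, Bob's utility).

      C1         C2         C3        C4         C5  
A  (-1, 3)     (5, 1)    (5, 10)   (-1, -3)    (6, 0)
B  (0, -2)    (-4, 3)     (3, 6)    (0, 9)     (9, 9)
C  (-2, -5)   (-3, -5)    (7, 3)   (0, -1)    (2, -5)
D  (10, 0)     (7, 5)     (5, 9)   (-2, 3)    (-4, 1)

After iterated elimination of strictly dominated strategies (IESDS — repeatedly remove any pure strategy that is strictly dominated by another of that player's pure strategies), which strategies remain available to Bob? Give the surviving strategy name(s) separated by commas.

Column C1 is eliminated: C3 beats it against every remaining row (A: 10>3, B: 6>-2, C: 3>-5, D: 9>0).
Bob's strategy C2 is strictly dominated by C3 (A: 10>1, B: 6>3, C: 3>-5, D: 9>5) and is removed.
Row D is eliminated: C beats it against every remaining column (C3: 7>5, C4: 0>-2, C5: 2>-4).
Among the remaining strategies, none is strictly dominated by another pure strategy of the same player, so the elimination stops.
Surviving strategies — Alice: {A, B, C}; Bob: {C3, C4, C5}.

C3, C4, C5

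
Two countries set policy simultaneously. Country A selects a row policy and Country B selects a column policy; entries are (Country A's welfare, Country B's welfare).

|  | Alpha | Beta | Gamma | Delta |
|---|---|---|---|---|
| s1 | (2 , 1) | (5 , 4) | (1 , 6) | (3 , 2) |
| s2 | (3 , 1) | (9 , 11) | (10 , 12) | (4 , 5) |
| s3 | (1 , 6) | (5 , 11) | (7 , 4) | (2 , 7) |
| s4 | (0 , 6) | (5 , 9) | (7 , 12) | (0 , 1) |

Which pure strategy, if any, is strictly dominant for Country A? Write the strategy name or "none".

s2

s2 vs s1: Alpha: 3>2, Beta: 9>5, Gamma: 10>1, Delta: 4>3.
s2 vs s3: Alpha: 3>1, Beta: 9>5, Gamma: 10>7, Delta: 4>2.
s2 vs s4: Alpha: 3>0, Beta: 9>5, Gamma: 10>7, Delta: 4>0.
s2 strictly beats every other strategy against every opponent action, so it is strictly dominant.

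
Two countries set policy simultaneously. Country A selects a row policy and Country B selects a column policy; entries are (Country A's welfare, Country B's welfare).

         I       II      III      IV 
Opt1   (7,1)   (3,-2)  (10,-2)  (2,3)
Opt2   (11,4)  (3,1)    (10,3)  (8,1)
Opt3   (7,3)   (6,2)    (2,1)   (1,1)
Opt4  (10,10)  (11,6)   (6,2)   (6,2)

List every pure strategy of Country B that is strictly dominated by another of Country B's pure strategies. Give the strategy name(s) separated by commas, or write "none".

II, III

I is not dominated — it holds its own against II at Opt1 (1>-2); III at Opt1 (1>-2); IV at Opt2 (4>1).
I strictly dominates II — Opt1: 1>-2, Opt2: 4>1, Opt3: 3>2, Opt4: 10>6.
III is strictly dominated by I (Opt1: 1>-2, Opt2: 4>3, Opt3: 3>1, Opt4: 10>2).
Nothing dominates IV: I at Opt1 (3>1); II at Opt1 (3>-2); III at Opt1 (3>-2).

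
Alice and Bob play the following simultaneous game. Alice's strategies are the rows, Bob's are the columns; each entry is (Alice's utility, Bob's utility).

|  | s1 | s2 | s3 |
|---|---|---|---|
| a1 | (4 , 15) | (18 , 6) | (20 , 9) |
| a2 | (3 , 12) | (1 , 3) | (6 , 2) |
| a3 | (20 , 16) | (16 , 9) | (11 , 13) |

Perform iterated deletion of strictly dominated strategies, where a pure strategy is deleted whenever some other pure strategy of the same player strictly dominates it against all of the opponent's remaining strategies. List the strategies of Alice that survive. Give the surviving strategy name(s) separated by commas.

Alice's strategy a2 is strictly dominated by a1 (s1: 4>3, s2: 18>1, s3: 20>6) and is removed.
Column s2 is eliminated: s1 beats it against every remaining row (a1: 15>6, a3: 16>9).
For Bob, s1 strictly dominates s3 on the remaining rows (a1: 15>9, a3: 16>13); eliminate s3.
Alice's strategy a1 is strictly dominated by a3 (s1: 20>4) and is removed.
Among the remaining strategies, none is strictly dominated by another pure strategy of the same player, so the elimination stops.
Surviving strategies — Alice: {a3}; Bob: {s1}.

a3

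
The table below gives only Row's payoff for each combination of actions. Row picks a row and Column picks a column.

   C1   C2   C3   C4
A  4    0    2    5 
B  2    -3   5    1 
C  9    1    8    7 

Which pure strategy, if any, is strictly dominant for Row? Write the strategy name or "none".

C vs A: C1: 9>4, C2: 1>0, C3: 8>2, C4: 7>5.
C vs B: C1: 9>2, C2: 1>-3, C3: 8>5, C4: 7>1.
C strictly beats every other strategy against every opponent action, so it is strictly dominant.

C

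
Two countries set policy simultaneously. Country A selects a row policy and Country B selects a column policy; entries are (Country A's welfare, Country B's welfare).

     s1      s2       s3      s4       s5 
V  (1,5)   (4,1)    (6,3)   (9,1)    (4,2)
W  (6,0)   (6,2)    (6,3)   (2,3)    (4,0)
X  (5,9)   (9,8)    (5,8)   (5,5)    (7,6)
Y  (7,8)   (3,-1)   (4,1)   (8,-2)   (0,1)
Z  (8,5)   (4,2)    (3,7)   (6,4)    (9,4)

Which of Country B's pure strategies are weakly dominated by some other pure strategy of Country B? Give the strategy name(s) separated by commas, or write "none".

s1 is not dominated — it holds its own against s2 at V (5>1); s3 at V (5>3); s4 at V (5>1); s5 at V (5>2).
s2 is weakly dominated by s3 (V: 3>1, W: 3>2, X: 8=8, Y: 1>-1, Z: 7>2).
s3: no other strategy beats it everywhere (s1 at W (3>0); s2 at V (3>1); s4 at V (3>1); s5 at V (3>2)).
s4 is weakly dominated by s3 (V: 3>1, W: 3=3, X: 8>5, Y: 1>-2, Z: 7>4).
s5 is weakly dominated by s1 (V: 5>2, W: 0=0, X: 9>6, Y: 8>1, Z: 5>4).

s2, s4, s5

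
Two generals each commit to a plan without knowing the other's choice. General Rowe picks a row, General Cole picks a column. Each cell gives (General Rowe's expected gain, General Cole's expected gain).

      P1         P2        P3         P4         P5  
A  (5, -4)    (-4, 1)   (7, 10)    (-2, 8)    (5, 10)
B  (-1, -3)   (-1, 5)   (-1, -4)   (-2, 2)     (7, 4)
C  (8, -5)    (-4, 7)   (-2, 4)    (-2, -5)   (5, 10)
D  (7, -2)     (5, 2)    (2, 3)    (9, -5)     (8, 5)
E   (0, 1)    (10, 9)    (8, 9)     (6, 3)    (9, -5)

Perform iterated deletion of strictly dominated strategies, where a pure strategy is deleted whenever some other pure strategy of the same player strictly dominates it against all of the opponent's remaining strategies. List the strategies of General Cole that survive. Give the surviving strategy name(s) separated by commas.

Row B is eliminated: D beats it against every remaining column (P1: 7>-1, P2: 5>-1, P3: 2>-1, P4: 9>-2, P5: 8>7).
Column P1 is eliminated: P2 beats it against every remaining row (A: 1>-4, C: 7>-5, D: 2>-2, E: 9>1).
General Rowe's strategy A is strictly dominated by E (P2: 10>-4, P3: 8>7, P4: 6>-2, P5: 9>5) and is removed.
General Rowe's strategy C is strictly dominated by D (P2: 5>-4, P3: 2>-2, P4: 9>-2, P5: 8>5) and is removed.
Column P4 is eliminated: P2 beats it against every remaining row (D: 2>-5, E: 9>3).
General Rowe's strategy D is strictly dominated by E (P2: 10>5, P3: 8>2, P5: 9>8) and is removed.
For General Cole, P2 strictly dominates P5 on the remaining rows (E: 9>-5); eliminate P5.
Among the remaining strategies, none is strictly dominated by another pure strategy of the same player, so the elimination stops.
Surviving strategies — General Rowe: {E}; General Cole: {P2, P3}.

P2, P3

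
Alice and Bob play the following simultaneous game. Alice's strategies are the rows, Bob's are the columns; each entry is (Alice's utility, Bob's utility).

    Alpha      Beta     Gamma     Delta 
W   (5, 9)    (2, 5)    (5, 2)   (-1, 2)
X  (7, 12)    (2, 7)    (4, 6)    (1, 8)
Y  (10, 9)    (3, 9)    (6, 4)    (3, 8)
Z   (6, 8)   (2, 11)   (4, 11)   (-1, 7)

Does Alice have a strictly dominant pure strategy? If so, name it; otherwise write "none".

Y vs W: Alpha: 10>5, Beta: 3>2, Gamma: 6>5, Delta: 3>-1.
Y vs X: Alpha: 10>7, Beta: 3>2, Gamma: 6>4, Delta: 3>1.
Y vs Z: Alpha: 10>6, Beta: 3>2, Gamma: 6>4, Delta: 3>-1.
Y strictly beats every other strategy against every opponent action, so it is strictly dominant.

Y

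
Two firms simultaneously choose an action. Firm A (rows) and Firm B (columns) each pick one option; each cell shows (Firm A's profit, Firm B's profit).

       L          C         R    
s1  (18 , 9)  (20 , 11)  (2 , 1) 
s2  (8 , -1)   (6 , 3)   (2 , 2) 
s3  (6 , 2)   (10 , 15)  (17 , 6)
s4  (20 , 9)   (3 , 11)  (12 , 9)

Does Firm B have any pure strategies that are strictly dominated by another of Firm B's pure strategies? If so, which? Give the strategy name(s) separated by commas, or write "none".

L: dominated, since C does at least as well everywhere (s1: 11>9, s2: 3>-1, s3: 15>2, s4: 11>9).
C: no other strategy beats it everywhere (L at s1 (11>9); R at s1 (11>1)).
C strictly dominates R — s1: 11>1, s2: 3>2, s3: 15>6, s4: 11>9.

L, R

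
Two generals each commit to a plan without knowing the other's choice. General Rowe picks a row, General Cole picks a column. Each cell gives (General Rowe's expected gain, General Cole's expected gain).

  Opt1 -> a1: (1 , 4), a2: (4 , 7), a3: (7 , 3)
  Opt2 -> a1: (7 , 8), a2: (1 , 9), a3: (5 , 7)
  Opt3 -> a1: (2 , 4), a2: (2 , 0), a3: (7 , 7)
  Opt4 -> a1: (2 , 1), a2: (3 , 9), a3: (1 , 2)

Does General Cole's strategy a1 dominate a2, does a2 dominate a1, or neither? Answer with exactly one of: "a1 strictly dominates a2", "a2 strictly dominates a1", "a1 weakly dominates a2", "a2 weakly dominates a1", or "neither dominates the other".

neither dominates the other

a1's payoffs vs a2's, by General Rowe's action — Opt1: 4<7, Opt2: 8<9, Opt3: 4>0, Opt4: 1<9.
a1 does better at Opt3 but worse at Opt1, Opt2, Opt4; neither strategy dominates the other.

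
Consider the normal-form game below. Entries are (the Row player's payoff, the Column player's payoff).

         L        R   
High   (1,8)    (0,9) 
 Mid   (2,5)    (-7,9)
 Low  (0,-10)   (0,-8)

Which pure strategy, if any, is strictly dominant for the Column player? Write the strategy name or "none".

R

R vs L: High: 9>8, Mid: 9>5, Low: -8>-10.
R strictly beats every other strategy against every opponent action, so it is strictly dominant.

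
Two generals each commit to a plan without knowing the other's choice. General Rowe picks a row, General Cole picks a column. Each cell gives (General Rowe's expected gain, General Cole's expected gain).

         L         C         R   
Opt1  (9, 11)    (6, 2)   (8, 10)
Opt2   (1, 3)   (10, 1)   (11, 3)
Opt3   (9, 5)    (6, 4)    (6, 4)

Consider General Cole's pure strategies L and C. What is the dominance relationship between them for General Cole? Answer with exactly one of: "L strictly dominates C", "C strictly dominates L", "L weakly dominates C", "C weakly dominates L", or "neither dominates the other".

Compare L to C across each opponent action: Opt1: 11>2, Opt2: 3>1, Opt3: 5>4.
L gives a strictly higher payoff against each opponent action, so L strictly dominates C.

L strictly dominates C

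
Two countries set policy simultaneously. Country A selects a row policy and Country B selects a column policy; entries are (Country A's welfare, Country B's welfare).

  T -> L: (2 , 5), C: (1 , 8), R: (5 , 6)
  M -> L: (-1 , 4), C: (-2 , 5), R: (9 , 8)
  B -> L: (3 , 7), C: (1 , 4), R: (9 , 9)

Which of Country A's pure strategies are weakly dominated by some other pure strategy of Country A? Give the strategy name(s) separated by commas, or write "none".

T, M

T is weakly dominated by B (L: 3>2, C: 1=1, R: 9>5).
M: dominated, since B does at least as well everywhere (L: 3>-1, C: 1>-2, R: 9=9).
B: no other strategy beats it everywhere (T at L (3>2); M at L (3>-1)).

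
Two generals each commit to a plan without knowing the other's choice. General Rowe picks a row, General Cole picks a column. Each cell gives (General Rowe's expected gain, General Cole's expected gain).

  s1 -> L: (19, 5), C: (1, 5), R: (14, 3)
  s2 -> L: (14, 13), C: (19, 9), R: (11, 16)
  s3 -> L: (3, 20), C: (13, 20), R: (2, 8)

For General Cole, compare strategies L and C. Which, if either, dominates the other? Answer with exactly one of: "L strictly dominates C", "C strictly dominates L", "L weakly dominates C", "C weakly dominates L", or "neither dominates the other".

L weakly dominates C

L's payoffs vs C's, by General Rowe's action — s1: 5=5, s2: 13>9, s3: 20=20.
L is at least as good everywhere and strictly better somewhere (tied only at s1, s3), so L weakly but not strictly dominates C.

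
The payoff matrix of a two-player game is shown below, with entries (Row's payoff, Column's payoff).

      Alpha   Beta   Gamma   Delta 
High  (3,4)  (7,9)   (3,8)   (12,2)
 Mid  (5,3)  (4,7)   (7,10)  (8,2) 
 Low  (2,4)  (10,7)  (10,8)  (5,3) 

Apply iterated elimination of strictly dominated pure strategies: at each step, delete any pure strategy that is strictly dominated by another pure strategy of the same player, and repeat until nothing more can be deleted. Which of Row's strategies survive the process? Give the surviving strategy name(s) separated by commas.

Column's strategy Alpha is strictly dominated by Beta (High: 9>4, Mid: 7>3, Low: 7>4) and is removed.
Column Delta is eliminated: Beta beats it against every remaining row (High: 9>2, Mid: 7>2, Low: 7>3).
Row High is eliminated: Low beats it against every remaining column (Beta: 10>7, Gamma: 10>3).
Row's strategy Mid is strictly dominated by Low (Beta: 10>4, Gamma: 10>7) and is removed.
Column Beta is eliminated: Gamma beats it against every remaining row (Low: 8>7).
Among the remaining strategies, none is strictly dominated by another pure strategy of the same player, so the elimination stops.
Surviving strategies — Row: {Low}; Column: {Gamma}.

Low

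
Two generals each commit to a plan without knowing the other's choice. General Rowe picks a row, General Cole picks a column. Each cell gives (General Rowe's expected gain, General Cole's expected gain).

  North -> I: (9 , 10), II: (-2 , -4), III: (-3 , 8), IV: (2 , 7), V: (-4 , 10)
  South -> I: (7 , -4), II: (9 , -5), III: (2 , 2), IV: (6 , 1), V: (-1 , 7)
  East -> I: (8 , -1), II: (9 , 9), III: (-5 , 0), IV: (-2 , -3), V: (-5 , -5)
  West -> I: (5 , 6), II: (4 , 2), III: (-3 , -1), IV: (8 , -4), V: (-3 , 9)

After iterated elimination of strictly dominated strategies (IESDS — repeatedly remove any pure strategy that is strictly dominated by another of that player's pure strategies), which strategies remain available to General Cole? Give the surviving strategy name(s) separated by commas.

For General Cole, III strictly dominates IV on the remaining rows (North: 8>7, South: 2>1, East: 0>-3, West: -1>-4); eliminate IV.
General Rowe's strategy West is strictly dominated by South (I: 7>5, II: 9>4, III: 2>-3, V: -1>-3) and is removed.
Among the remaining strategies, none is strictly dominated by another pure strategy of the same player, so the elimination stops.
Surviving strategies — General Rowe: {North, South, East}; General Cole: {I, II, III, V}.

I, II, III, V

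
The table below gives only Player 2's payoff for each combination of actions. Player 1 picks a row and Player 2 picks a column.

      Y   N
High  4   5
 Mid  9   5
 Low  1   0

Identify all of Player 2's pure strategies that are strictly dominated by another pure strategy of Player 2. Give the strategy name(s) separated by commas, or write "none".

none

Y is not dominated — it holds its own against N at Mid (9>5).
Nothing dominates N: Y at High (5>4).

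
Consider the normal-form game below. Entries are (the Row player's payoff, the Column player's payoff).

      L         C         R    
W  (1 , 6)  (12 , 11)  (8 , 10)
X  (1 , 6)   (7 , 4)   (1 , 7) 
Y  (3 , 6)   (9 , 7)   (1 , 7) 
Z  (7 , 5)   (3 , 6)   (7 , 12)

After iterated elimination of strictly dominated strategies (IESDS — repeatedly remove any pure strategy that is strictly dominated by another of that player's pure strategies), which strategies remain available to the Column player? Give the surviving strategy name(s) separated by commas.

C

The Column player's strategy L is strictly dominated by R (W: 10>6, X: 7>6, Y: 7>6, Z: 12>5) and is removed.
For the Row player, W strictly dominates X on the remaining columns (C: 12>7, R: 8>1); eliminate X.
Row Y is eliminated: W beats it against every remaining column (C: 12>9, R: 8>1).
For the Row player, W strictly dominates Z on the remaining columns (C: 12>3, R: 8>7); eliminate Z.
Column R is eliminated: C beats it against every remaining row (W: 11>10).
Among the remaining strategies, none is strictly dominated by another pure strategy of the same player, so the elimination stops.
Surviving strategies — the Row player: {W}; the Column player: {C}.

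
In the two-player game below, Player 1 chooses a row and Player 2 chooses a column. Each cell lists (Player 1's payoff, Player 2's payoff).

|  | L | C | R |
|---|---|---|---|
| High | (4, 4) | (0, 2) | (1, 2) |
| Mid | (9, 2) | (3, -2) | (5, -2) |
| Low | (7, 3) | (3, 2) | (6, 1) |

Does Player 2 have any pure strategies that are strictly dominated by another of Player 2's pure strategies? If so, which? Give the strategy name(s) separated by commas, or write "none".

C, R

Nothing dominates L: C at High (4>2); R at High (4>2).
C is strictly dominated by L (High: 4>2, Mid: 2>-2, Low: 3>2).
L strictly dominates R — High: 4>2, Mid: 2>-2, Low: 3>1.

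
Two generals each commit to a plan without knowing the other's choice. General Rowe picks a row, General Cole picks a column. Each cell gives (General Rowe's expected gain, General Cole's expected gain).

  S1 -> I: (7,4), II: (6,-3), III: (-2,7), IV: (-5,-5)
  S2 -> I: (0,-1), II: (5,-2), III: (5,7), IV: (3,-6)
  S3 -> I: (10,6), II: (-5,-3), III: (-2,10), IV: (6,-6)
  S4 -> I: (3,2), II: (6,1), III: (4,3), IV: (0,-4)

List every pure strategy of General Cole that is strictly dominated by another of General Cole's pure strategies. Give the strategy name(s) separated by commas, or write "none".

I, II, IV

III strictly dominates I — S1: 7>4, S2: 7>-1, S3: 10>6, S4: 3>2.
II is strictly dominated by I (S1: 4>-3, S2: -1>-2, S3: 6>-3, S4: 2>1).
III is not dominated — it holds its own against I at S1 (7>4); II at S1 (7>-3); IV at S1 (7>-5).
IV is strictly dominated by I (S1: 4>-5, S2: -1>-6, S3: 6>-6, S4: 2>-4).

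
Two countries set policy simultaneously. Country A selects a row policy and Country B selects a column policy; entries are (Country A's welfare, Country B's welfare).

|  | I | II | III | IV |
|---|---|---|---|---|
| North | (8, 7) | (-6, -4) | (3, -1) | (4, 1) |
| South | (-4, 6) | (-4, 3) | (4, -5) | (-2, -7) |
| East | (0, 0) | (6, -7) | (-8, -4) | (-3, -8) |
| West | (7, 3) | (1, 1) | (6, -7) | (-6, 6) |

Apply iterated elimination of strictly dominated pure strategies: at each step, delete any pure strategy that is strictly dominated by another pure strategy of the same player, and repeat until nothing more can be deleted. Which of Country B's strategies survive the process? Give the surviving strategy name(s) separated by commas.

Country B's strategy II is strictly dominated by I (North: 7>-4, South: 6>3, East: 0>-7, West: 3>1) and is removed.
Row East is eliminated: North beats it against every remaining column (I: 8>0, III: 3>-8, IV: 4>-3).
For Country B, I strictly dominates III on the remaining rows (North: 7>-1, South: 6>-5, West: 3>-7); eliminate III.
Row South is eliminated: North beats it against every remaining column (I: 8>-4, IV: 4>-2).
Row West is eliminated: North beats it against every remaining column (I: 8>7, IV: 4>-6).
Column IV is eliminated: I beats it against every remaining row (North: 7>1).
Among the remaining strategies, none is strictly dominated by another pure strategy of the same player, so the elimination stops.
Surviving strategies — Country A: {North}; Country B: {I}.

I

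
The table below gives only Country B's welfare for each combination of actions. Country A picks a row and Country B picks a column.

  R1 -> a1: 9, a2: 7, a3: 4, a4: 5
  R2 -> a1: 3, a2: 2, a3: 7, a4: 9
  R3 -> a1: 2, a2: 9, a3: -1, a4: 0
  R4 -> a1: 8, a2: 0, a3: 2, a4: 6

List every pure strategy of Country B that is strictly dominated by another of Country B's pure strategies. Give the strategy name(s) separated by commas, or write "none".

a3

Nothing dominates a1: a2 at R1 (9>7); a3 at R1 (9>4); a4 at R1 (9>5).
a2 is not dominated — it holds its own against a1 at R3 (9>2); a3 at R1 (7>4); a4 at R1 (7>5).
a3 is strictly dominated by a4 (R1: 5>4, R2: 9>7, R3: 0>-1, R4: 6>2).
a4: no other strategy beats it everywhere (a1 at R2 (9>3); a2 at R2 (9>2); a3 at R1 (5>4)).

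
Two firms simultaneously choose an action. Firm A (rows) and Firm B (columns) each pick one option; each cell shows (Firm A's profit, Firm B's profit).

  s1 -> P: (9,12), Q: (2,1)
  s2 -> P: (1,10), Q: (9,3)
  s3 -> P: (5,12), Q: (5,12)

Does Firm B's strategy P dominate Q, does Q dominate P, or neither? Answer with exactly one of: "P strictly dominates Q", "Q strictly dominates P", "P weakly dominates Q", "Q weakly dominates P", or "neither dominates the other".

Compare P to Q across every action of Firm A: s1: 12>1, s2: 10>3, s3: 12=12.
P is at least as good everywhere and strictly better somewhere (tied only at s3), so P weakly but not strictly dominates Q.

P weakly dominates Q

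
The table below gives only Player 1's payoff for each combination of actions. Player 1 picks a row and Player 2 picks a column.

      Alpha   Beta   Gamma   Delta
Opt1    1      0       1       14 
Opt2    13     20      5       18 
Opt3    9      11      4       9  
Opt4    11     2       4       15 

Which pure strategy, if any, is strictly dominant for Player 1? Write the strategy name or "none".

Opt2

Opt2 vs Opt1: Alpha: 13>1, Beta: 20>0, Gamma: 5>1, Delta: 18>14.
Opt2 vs Opt3: Alpha: 13>9, Beta: 20>11, Gamma: 5>4, Delta: 18>9.
Opt2 vs Opt4: Alpha: 13>11, Beta: 20>2, Gamma: 5>4, Delta: 18>15.
Opt2 strictly beats every other strategy against every opponent action, so it is strictly dominant.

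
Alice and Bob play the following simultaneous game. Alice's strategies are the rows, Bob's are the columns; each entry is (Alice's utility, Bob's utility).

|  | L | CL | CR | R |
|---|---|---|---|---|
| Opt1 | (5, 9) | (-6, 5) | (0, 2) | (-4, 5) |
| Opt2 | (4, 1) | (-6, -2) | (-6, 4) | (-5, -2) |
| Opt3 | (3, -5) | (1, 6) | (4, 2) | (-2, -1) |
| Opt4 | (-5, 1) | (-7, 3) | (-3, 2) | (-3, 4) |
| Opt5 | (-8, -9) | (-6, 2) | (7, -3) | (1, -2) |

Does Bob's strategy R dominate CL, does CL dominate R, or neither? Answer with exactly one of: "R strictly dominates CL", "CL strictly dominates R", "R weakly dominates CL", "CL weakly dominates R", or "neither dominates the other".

Compare R to CL across each choice by Alice: Opt1: 5=5, Opt2: -2=-2, Opt3: -1<6, Opt4: 4>3, Opt5: -2<2.
R does better at Opt4 but worse at Opt3, Opt5; neither strategy dominates the other.

neither dominates the other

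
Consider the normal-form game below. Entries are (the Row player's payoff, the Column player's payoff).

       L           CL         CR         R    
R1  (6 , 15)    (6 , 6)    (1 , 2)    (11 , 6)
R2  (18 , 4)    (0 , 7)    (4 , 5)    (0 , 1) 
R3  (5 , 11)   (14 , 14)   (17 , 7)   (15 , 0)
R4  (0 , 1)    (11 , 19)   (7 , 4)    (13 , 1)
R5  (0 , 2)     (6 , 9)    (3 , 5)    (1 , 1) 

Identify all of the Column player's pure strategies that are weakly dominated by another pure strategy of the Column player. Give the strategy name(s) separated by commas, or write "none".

CR, R

L: no other strategy beats it everywhere (CL at R1 (15>6); CR at R1 (15>2); R at R1 (15>6)).
CL: no other strategy beats it everywhere (L at R2 (7>4); CR at R1 (6>2); R at R2 (7>1)).
CR: dominated, since CL does at least as well everywhere (R1: 6>2, R2: 7>5, R3: 14>7, R4: 19>4, R5: 9>5).
R is weakly dominated by L (R1: 15>6, R2: 4>1, R3: 11>0, R4: 1=1, R5: 2>1).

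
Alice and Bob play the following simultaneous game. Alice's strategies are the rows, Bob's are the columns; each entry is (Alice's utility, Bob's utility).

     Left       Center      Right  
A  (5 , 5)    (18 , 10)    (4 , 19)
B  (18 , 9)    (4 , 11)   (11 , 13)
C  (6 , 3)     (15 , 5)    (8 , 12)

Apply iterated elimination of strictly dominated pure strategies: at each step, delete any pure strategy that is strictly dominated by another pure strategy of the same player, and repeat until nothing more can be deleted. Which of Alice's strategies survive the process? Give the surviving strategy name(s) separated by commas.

B

For Bob, Center strictly dominates Left on the remaining rows (A: 10>5, B: 11>9, C: 5>3); eliminate Left.
Bob's strategy Center is strictly dominated by Right (A: 19>10, B: 13>11, C: 12>5) and is removed.
For Alice, B strictly dominates A on the remaining columns (Right: 11>4); eliminate A.
For Alice, B strictly dominates C on the remaining columns (Right: 11>8); eliminate C.
Among the remaining strategies, none is strictly dominated by another pure strategy of the same player, so the elimination stops.
Surviving strategies — Alice: {B}; Bob: {Right}.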